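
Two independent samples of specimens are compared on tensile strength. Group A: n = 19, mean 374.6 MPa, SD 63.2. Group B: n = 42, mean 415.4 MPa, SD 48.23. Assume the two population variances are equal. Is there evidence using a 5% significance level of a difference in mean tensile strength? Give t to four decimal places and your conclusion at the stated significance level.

t = -2.7715; reject H0

Let group 1 = group A, group 2 = group B. H0: μ_1 = μ_2; H1: μ_1 ≠ μ_2 (two-sample pooled-variance t-test, two-sided).
s_p² = [(19−1)·63.2² + (42−1)·48.23²]/(19+42−2) = 2835.05
t = (374.6 − 415.4)/√[2835.05·(1/19 + 1/42)] = -2.7715
df = n₁ + n₂ − 2 = 59
Two-sided p-value ≈ 0.007
Since p ≈ 0.007 < α = 0.05, reject H0; the evidence is statistically significant.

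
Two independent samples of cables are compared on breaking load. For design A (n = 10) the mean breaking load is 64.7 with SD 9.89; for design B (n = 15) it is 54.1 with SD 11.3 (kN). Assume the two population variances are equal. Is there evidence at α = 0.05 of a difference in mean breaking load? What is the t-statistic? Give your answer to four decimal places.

2.4108

Let group 1 = design A, group 2 = design B. H0: μ_1 = μ_2; H1: μ_1 ≠ μ_2 (two-sample pooled-variance t-test, two-sided).
s_p² = [(10−1)·9.89² + (15−1)·11.3²]/(10+15−2) = 115.999
t = (64.7 − 54.1)/√[115.999·(1/10 + 1/15)] = 2.4108
df = n₁ + n₂ − 2 = 23
Two-sided p-value ≈ 0.024
Since p ≈ 0.024 < α = 0.05, reject H0; the data support H1.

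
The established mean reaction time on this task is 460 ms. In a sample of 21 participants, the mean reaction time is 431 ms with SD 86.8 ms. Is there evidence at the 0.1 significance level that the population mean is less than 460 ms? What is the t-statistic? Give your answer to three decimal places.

-1.531

H0: μ = 460; H1: μ < 460 (one-sample t-test, left-tailed).
t = (x̄ − μ₀)/(s/√n) = (431 − 460)/(86.8/√21) = -1.531
df = n − 1 = 20
p-value = P(T ≤ -1.531) ≈ 0.071
Since p ≈ 0.071 < α = 0.1, reject H0; the evidence is statistically significant.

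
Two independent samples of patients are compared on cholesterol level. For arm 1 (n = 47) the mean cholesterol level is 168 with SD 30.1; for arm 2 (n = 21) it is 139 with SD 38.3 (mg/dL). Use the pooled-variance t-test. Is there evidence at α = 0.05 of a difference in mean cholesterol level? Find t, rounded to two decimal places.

3.37

Let group 1 = arm 1, group 2 = arm 2. H0: μ_1 = μ_2; H1: μ_1 ≠ μ_2 (two-sample pooled-variance t-test, two-sided).
s_p² = [(47−1)·30.1² + (21−1)·38.3²]/(47+21−2) = 1075.97
t = (168 − 139)/√[1075.97·(1/47 + 1/21)] = 3.37
df = n₁ + n₂ − 2 = 66
Two-sided p-value ≈ 0.001
Since p ≈ 0.001 < α = 0.05, reject H0; the data support H1.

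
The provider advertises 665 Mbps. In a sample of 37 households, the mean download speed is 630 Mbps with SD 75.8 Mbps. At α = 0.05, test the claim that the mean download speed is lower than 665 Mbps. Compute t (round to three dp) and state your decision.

t = -2.809; reject H0

H0: μ = 665; H1: μ < 665 (one-sample t-test, left-tailed).
t = (x̄ − μ₀)/(s/√n) = (630 − 665)/(75.8/√37) = -2.809
df = n − 1 = 36
p-value = P(T ≤ -2.809) ≈ 0.0040
Since p ≈ 0.0040 < α = 0.05, reject H0; the evidence is statistically significant.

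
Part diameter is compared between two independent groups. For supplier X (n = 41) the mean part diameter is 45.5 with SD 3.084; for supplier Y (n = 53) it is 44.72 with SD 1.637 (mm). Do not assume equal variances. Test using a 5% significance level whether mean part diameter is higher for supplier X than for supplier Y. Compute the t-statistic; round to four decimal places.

1.4674

Let group 1 = supplier X, group 2 = supplier Y. H0: μ_1 = μ_2; H1: μ_1 > μ_2 (Welch's two-sample t-test, right-tailed).
t = (x̄_1 − x̄_2)/√(s_1²/n_1 + s_2²/n_2) = (45.5 − 44.72)/√(3.084²/41 + 1.637²/53) = 1.4674
Welch–Satterthwaite df ≈ 57.25
p-value = P(T ≥ 1.4674) ≈ 0.0739
Since p ≈ 0.0739 > α = 0.05, fail to reject H0; the data do not provide sufficient evidence against H0.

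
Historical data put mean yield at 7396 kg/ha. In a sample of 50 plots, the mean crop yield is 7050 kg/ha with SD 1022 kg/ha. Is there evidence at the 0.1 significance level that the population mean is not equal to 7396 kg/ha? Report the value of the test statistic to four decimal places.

H0: μ = 7396; H1: μ ≠ 7396 (one-sample t-test, two-sided).
t = (x̄ − μ₀)/(s/√n) = (7050 − 7396)/(1022/√50) = -2.3939
df = n − 1 = 49
Two-sided p-value ≈ 0.0205
Since p ≈ 0.0205 < α = 0.1, reject H0; the evidence is statistically significant.

-2.3939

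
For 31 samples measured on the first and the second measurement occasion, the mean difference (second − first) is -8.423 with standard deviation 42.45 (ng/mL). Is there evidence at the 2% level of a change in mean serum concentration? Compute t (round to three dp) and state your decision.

t = -1.105; fail to reject H0

H0: μ_d = 0; H1: μ_d ≠ 0 (paired t-test on the differences, two-sided).
t = d̄/(s_d/√n) = -8.423/(42.45/√31) = -1.105
df = n − 1 = 30
Two-sided p-value ≈ 0.278
Since p ≈ 0.278 > α = 0.02, fail to reject H0; the data do not provide sufficient evidence against H0.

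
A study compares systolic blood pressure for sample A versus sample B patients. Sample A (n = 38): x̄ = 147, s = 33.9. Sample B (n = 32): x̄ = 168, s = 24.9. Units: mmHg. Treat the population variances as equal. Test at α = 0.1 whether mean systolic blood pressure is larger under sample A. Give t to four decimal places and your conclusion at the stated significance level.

t = -2.9047; fail to reject H0

Let group 1 = sample A, group 2 = sample B. H0: μ_1 = μ_2; H1: μ_1 > μ_2 (two-sample pooled-variance t-test, right-tailed).
s_p² = [(38−1)·33.9² + (32−1)·24.9²]/(38+32−2) = 907.957
t = (147 − 168)/√[907.957·(1/38 + 1/32)] = -2.9047
df = n₁ + n₂ − 2 = 68
p-value = P(T ≥ -2.9047) ≈ 0.9975
Since p ≈ 0.9975 > α = 0.1, fail to reject H0; the evidence is not statistically significant.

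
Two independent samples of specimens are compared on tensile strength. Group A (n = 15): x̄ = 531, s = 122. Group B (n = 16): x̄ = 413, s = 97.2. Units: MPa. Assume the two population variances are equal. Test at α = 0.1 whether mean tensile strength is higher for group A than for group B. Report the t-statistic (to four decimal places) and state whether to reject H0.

t = 2.9882; reject H0

Let group 1 = group A, group 2 = group B. H0: μ_1 = μ_2; H1: μ_1 > μ_2 (two-sample pooled-variance t-test, right-tailed).
s_p² = [(15−1)·122² + (16−1)·97.2²]/(15+16−2) = 12072.2
t = (531 − 413)/√[12072.2·(1/15 + 1/16)] = 2.9882
df = n₁ + n₂ − 2 = 29
p-value = P(T ≥ 2.9882) ≈ 0.0028
Since p ≈ 0.0028 < α = 0.1, reject H0; the evidence is statistically significant.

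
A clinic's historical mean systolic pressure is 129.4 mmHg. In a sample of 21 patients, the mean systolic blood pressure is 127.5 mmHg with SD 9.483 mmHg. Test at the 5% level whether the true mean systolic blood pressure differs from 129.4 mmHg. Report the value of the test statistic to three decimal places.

H0: μ = 129.4; H1: μ ≠ 129.4 (one-sample t-test, two-sided).
t = (x̄ − μ₀)/(s/√n) = (127.5 − 129.4)/(9.483/√21) = -0.918
df = n − 1 = 20
Two-sided p-value ≈ 0.3695
Since p ≈ 0.3695 > α = 0.05, fail to reject H0; the data do not provide sufficient evidence against H0.

-0.918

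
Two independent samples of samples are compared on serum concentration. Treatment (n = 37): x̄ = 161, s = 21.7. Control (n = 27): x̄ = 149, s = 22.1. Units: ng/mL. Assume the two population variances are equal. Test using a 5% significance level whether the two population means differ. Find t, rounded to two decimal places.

2.17

Let group 1 = treatment, group 2 = control. H0: μ_1 = μ_2; H1: μ_1 ≠ μ_2 (two-sample pooled-variance t-test, two-sided).
s_p² = [(37−1)·21.7² + (27−1)·22.1²]/(37+27−2) = 478.237
t = (161 − 149)/√[478.237·(1/37 + 1/27)] = 2.17
df = n₁ + n₂ − 2 = 62
Two-sided p-value ≈ 0.034
Since p ≈ 0.034 < α = 0.05, reject H0; the data support H1.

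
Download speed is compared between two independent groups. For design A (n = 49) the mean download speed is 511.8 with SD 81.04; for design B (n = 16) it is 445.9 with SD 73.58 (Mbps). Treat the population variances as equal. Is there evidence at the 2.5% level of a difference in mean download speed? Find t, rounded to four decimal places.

2.8851

Let group 1 = design A, group 2 = design B. H0: μ_1 = μ_2; H1: μ_1 ≠ μ_2 (two-sample pooled-variance t-test, two-sided).
s_p² = [(49−1)·81.04² + (16−1)·73.58²]/(49+16−2) = 6292.85
t = (511.8 − 445.9)/√[6292.85·(1/49 + 1/16)] = 2.8851
df = n₁ + n₂ − 2 = 63
Two-sided p-value ≈ 0.0054
Since p ≈ 0.0054 < α = 0.025, reject H0; the data support H1.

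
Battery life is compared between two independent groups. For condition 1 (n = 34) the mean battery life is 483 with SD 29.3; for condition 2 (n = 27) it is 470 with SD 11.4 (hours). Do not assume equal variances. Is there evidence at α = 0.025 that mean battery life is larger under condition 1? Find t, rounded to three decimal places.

Let group 1 = condition 1, group 2 = condition 2. H0: μ_1 = μ_2; H1: μ_1 > μ_2 (Welch's two-sample t-test, right-tailed).
t = (x̄_1 − x̄_2)/√(s_1²/n_1 + s_2²/n_2) = (483 − 470)/√(29.3²/34 + 11.4²/27) = 2.371
Welch–Satterthwaite df ≈ 44.72
p-value = P(T ≥ 2.371) ≈ 0.0111
Since p ≈ 0.0111 < α = 0.025, reject H0; the data support H1.

2.371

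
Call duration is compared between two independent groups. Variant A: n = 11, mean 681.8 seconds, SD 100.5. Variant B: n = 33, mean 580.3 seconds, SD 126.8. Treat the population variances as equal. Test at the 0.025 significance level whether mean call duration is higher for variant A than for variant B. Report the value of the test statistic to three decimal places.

Let group 1 = variant A, group 2 = variant B. H0: μ_1 = μ_2; H1: μ_1 > μ_2 (two-sample pooled-variance t-test, right-tailed).
s_p² = [(11−1)·100.5² + (33−1)·126.8²]/(11+33−2) = 14654.9
t = (681.8 − 580.3)/√[14654.9·(1/11 + 1/33)] = 2.408
df = n₁ + n₂ − 2 = 42
p-value = P(T ≥ 2.408) ≈ 0.010
Since p ≈ 0.010 < α = 0.025, reject H0; the evidence is statistically significant.

2.408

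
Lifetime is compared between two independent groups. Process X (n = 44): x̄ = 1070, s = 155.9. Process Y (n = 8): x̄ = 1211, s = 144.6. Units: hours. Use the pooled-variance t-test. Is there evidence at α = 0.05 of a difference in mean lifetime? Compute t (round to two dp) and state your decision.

Let group 1 = process X, group 2 = process Y. H0: μ_1 = μ_2; H1: μ_1 ≠ μ_2 (two-sample pooled-variance t-test, two-sided).
s_p² = [(44−1)·155.9² + (8−1)·144.6²]/(44+8−2) = 23829.4
t = (1070 − 1211)/√[23829.4·(1/44 + 1/8)] = -2.38
df = n₁ + n₂ − 2 = 50
Two-sided p-value ≈ 0.021
Since p ≈ 0.021 < α = 0.05, reject H0; the data support H1.

t = -2.38; reject H0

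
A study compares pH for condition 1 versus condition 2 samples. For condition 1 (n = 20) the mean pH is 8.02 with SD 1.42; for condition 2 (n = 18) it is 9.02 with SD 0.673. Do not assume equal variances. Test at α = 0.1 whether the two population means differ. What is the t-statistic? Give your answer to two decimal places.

-2.82

Let group 1 = condition 1, group 2 = condition 2. H0: μ_1 = μ_2; H1: μ_1 ≠ μ_2 (Welch's two-sample t-test, two-sided).
t = (x̄_1 − x̄_2)/√(s_1²/n_1 + s_2²/n_2) = (8.02 − 9.02)/√(1.42²/20 + 0.673²/18) = -2.82
Welch–Satterthwaite df ≈ 27.74
Two-sided p-value ≈ 0.0088
Since p ≈ 0.0088 < α = 0.1, reject H0; the data support H1.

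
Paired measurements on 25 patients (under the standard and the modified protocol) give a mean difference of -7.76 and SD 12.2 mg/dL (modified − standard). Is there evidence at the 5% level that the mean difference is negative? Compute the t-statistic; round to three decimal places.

-3.180

H0: μ_d = 0; H1: μ_d < 0 (paired t-test on the differences, left-tailed).
t = d̄/(s_d/√n) = -7.76/(12.2/√25) = -3.180
df = n − 1 = 24
p-value = P(T ≤ -3.180) ≈ 0.002
Since p ≈ 0.002 < α = 0.05, reject H0; the evidence is statistically significant.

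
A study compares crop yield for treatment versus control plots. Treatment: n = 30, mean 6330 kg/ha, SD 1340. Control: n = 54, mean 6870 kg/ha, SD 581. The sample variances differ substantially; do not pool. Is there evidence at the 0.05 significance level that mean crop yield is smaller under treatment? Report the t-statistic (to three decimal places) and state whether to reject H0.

t = -2.100; reject H0

Let group 1 = treatment, group 2 = control. H0: μ_1 = μ_2; H1: μ_1 < μ_2 (Welch's two-sample t-test, left-tailed).
t = (x̄_1 − x̄_2)/√(s_1²/n_1 + s_2²/n_2) = (6330 − 6870)/√(1340²/30 + 581²/54) = -2.100
Welch–Satterthwaite df ≈ 35.16
p-value = P(T ≤ -2.100) ≈ 0.021
Since p ≈ 0.021 < α = 0.05, reject H0; the evidence is statistically significant.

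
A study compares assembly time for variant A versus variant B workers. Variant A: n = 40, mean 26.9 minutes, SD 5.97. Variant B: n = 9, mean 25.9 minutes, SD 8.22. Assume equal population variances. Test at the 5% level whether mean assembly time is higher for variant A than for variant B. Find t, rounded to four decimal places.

0.4229

Let group 1 = variant A, group 2 = variant B. H0: μ_1 = μ_2; H1: μ_1 > μ_2 (two-sample pooled-variance t-test, right-tailed).
s_p² = [(40−1)·5.97² + (9−1)·8.22²]/(40+9−2) = 41.0754
t = (26.9 − 25.9)/√[41.0754·(1/40 + 1/9)] = 0.4229
df = n₁ + n₂ − 2 = 47
p-value = P(T ≥ 0.4229) ≈ 0.3371
Since p ≈ 0.3371 > α = 0.05, fail to reject H0; the data do not provide sufficient evidence against H0.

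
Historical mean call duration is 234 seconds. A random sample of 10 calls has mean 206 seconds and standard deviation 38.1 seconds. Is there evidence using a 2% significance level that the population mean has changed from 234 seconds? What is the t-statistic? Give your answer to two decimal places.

H0: μ = 234; H1: μ ≠ 234 (one-sample t-test, two-sided).
t = (x̄ − μ₀)/(s/√n) = (206 − 234)/(38.1/√10) = -2.32
df = n − 1 = 9
Two-sided p-value ≈ 0.0452
Since p ≈ 0.0452 > α = 0.02, fail to reject H0; the evidence is not statistically significant.

-2.32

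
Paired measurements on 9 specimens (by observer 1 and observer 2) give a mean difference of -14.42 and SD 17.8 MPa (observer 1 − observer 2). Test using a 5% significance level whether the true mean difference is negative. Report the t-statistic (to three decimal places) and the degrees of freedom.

H0: μ_d = 0; H1: μ_d < 0 (paired t-test on the differences, left-tailed).
t = d̄/(s_d/√n) = -14.42/(17.8/√9) = -2.430
df = n − 1 = 8
p-value = P(T ≤ -2.430) ≈ 0.021
Since p ≈ 0.021 < α = 0.05, reject H0; the data support H1.

t = -2.430, df = 8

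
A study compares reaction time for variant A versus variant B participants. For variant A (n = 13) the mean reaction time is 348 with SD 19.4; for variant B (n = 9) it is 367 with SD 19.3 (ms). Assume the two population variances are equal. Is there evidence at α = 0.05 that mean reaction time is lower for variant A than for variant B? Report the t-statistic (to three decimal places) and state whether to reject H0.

Let group 1 = variant A, group 2 = variant B. H0: μ_1 = μ_2; H1: μ_1 < μ_2 (two-sample pooled-variance t-test, left-tailed).
s_p² = [(13−1)·19.4² + (9−1)·19.3²]/(13+9−2) = 374.812
t = (348 − 367)/√[374.812·(1/13 + 1/9)] = -2.263
df = n₁ + n₂ − 2 = 20
p-value = P(T ≤ -2.263) ≈ 0.0175
Since p ≈ 0.0175 < α = 0.05, reject H0; the data support H1.

t = -2.263; reject H0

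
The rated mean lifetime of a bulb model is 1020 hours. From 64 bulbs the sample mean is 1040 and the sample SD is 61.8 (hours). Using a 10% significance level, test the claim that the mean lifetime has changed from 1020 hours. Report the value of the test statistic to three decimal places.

2.589

H0: μ = 1020; H1: μ ≠ 1020 (one-sample t-test, two-sided).
t = (x̄ − μ₀)/(s/√n) = (1040 − 1020)/(61.8/√64) = 2.589
df = n − 1 = 63
Two-sided p-value ≈ 0.0119
Since p ≈ 0.0119 < α = 0.1, reject H0; the evidence is statistically significant.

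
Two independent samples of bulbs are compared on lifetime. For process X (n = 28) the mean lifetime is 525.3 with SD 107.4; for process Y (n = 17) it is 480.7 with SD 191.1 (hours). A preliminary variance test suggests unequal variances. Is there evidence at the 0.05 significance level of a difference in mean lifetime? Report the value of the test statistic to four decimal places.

Let group 1 = process X, group 2 = process Y. H0: μ_1 = μ_2; H1: μ_1 ≠ μ_2 (Welch's two-sample t-test, two-sided).
t = (x̄_1 − x̄_2)/√(s_1²/n_1 + s_2²/n_2) = (525.3 − 480.7)/√(107.4²/28 + 191.1²/17) = 0.8815
Welch–Satterthwaite df ≈ 22.24
Two-sided p-value ≈ 0.3875
Since p ≈ 0.3875 > α = 0.05, fail to reject H0; the data do not provide sufficient evidence against H0.

0.8815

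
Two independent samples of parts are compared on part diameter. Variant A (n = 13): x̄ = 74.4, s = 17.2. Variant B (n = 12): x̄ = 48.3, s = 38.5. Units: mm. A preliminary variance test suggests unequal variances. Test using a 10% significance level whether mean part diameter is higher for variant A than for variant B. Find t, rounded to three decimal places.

Let group 1 = variant A, group 2 = variant B. H0: μ_1 = μ_2; H1: μ_1 > μ_2 (Welch's two-sample t-test, right-tailed).
t = (x̄_1 − x̄_2)/√(s_1²/n_1 + s_2²/n_2) = (74.4 − 48.3)/√(17.2²/13 + 38.5²/12) = 2.158
Welch–Satterthwaite df ≈ 14.96
p-value = P(T ≥ 2.158) ≈ 0.024
Since p ≈ 0.024 < α = 0.1, reject H0; the evidence is statistically significant.

2.158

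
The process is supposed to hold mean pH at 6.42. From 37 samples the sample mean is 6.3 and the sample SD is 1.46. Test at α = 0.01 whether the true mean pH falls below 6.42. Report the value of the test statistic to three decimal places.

-0.500

H0: μ = 6.42; H1: μ < 6.42 (one-sample t-test, left-tailed).
t = (x̄ − μ₀)/(s/√n) = (6.3 − 6.42)/(1.46/√37) = -0.500
df = n − 1 = 36
p-value = P(T ≤ -0.500) ≈ 0.310
Since p ≈ 0.310 > α = 0.01, fail to reject H0; the data do not provide sufficient evidence against H0.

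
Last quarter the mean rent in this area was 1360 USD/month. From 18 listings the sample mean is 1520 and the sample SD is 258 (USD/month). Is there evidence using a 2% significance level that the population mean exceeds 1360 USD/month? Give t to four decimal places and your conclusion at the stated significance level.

H0: μ = 1360; H1: μ > 1360 (one-sample t-test, right-tailed).
t = (x̄ − μ₀)/(s/√n) = (1520 − 1360)/(258/√18) = 2.6311
df = n − 1 = 17
p-value = P(T ≥ 2.6311) ≈ 0.0088
Since p ≈ 0.0088 < α = 0.02, reject H0; the data support H1.

t = 2.6311; reject H0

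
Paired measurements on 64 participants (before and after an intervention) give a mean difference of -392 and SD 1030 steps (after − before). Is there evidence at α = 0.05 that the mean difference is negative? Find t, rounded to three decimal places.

-3.045

H0: μ_d = 0; H1: μ_d < 0 (paired t-test on the differences, left-tailed).
t = d̄/(s_d/√n) = -392/(1030/√64) = -3.045
df = n − 1 = 63
p-value = P(T ≤ -3.045) ≈ 0.0017
Since p ≈ 0.0017 < α = 0.05, reject H0; the data support H1.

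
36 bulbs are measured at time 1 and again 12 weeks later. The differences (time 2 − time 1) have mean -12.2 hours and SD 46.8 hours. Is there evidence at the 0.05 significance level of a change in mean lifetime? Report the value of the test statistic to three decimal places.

H0: μ_d = 0; H1: μ_d ≠ 0 (paired t-test on the differences, two-sided).
t = d̄/(s_d/√n) = -12.2/(46.8/√36) = -1.564
df = n − 1 = 35
Two-sided p-value ≈ 0.127
Since p ≈ 0.127 > α = 0.05, fail to reject H0; the data do not provide sufficient evidence against H0.

-1.564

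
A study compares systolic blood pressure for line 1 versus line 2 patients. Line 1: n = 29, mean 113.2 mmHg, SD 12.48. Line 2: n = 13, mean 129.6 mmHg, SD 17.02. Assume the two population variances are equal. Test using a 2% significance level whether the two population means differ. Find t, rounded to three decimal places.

-3.510

Let group 1 = line 1, group 2 = line 2. H0: μ_1 = μ_2; H1: μ_1 ≠ μ_2 (two-sample pooled-variance t-test, two-sided).
s_p² = [(29−1)·12.48² + (13−1)·17.02²]/(29+13−2) = 195.929
t = (113.2 − 129.6)/√[195.929·(1/29 + 1/13)] = -3.510
df = n₁ + n₂ − 2 = 40
Two-sided p-value ≈ 0.001
Since p ≈ 0.001 < α = 0.02, reject H0; the evidence is statistically significant.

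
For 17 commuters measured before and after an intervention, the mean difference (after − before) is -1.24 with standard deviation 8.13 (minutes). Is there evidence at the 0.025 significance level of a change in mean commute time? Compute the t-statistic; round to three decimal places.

-0.629

H0: μ_d = 0; H1: μ_d ≠ 0 (paired t-test on the differences, two-sided).
t = d̄/(s_d/√n) = -1.24/(8.13/√17) = -0.629
df = n − 1 = 16
Two-sided p-value ≈ 0.5383
Since p ≈ 0.5383 > α = 0.025, fail to reject H0; the evidence is not statistically significant.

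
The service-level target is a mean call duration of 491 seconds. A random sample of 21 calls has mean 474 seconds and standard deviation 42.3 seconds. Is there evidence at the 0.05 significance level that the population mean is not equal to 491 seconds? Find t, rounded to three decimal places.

-1.842

H0: μ = 491; H1: μ ≠ 491 (one-sample t-test, two-sided).
t = (x̄ − μ₀)/(s/√n) = (474 − 491)/(42.3/√21) = -1.842
df = n − 1 = 20
Two-sided p-value ≈ 0.080
Since p ≈ 0.080 > α = 0.05, fail to reject H0; the data do not provide sufficient evidence against H0.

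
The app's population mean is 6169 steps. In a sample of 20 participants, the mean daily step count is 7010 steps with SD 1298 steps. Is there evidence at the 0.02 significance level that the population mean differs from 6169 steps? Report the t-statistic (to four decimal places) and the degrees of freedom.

H0: μ = 6169; H1: μ ≠ 6169 (one-sample t-test, two-sided).
t = (x̄ − μ₀)/(s/√n) = (7010 − 6169)/(1298/√20) = 2.8976
df = n − 1 = 19
Two-sided p-value ≈ 0.009
Since p ≈ 0.009 < α = 0.02, reject H0; the evidence is statistically significant.

t = 2.8976, df = 19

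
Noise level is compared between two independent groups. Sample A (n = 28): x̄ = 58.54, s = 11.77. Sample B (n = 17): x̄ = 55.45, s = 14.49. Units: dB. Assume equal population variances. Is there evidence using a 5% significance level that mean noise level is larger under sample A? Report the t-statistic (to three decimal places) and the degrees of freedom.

Let group 1 = sample A, group 2 = sample B. H0: μ_1 = μ_2; H1: μ_1 > μ_2 (two-sample pooled-variance t-test, right-tailed).
s_p² = [(28−1)·11.77² + (17−1)·14.49²]/(28+17−2) = 165.11
t = (58.54 − 55.45)/√[165.11·(1/28 + 1/17)] = 0.782
df = n₁ + n₂ − 2 = 43
p-value = P(T ≥ 0.782) ≈ 0.219
Since p ≈ 0.219 > α = 0.05, fail to reject H0; the data do not provide sufficient evidence against H0.

t = 0.782, df = 43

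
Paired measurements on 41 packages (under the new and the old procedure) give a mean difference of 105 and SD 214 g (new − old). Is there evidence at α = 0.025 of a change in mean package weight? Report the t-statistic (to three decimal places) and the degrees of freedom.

H0: μ_d = 0; H1: μ_d ≠ 0 (paired t-test on the differences, two-sided).
t = d̄/(s_d/√n) = 105/(214/√41) = 3.142
df = n − 1 = 40
Two-sided p-value ≈ 0.003
Since p ≈ 0.003 < α = 0.025, reject H0; the data support H1.

t = 3.142, df = 40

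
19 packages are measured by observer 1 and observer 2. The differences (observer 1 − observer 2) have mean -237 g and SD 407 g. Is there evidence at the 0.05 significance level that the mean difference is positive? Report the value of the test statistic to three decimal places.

H0: μ_d = 0; H1: μ_d > 0 (paired t-test on the differences, right-tailed).
t = d̄/(s_d/√n) = -237/(407/√19) = -2.538
df = n − 1 = 18
p-value = P(T ≥ -2.538) ≈ 0.990
Since p ≈ 0.990 > α = 0.05, fail to reject H0; the evidence is not statistically significant.

-2.538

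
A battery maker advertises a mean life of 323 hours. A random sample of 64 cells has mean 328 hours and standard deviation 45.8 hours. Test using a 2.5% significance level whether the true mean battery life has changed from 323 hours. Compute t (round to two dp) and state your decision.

H0: μ = 323; H1: μ ≠ 323 (one-sample t-test, two-sided).
t = (x̄ − μ₀)/(s/√n) = (328 − 323)/(45.8/√64) = 0.87
df = n − 1 = 63
Two-sided p-value ≈ 0.3858
Since p ≈ 0.3858 > α = 0.025, fail to reject H0; the evidence is not statistically significant.

t = 0.87; fail to reject H0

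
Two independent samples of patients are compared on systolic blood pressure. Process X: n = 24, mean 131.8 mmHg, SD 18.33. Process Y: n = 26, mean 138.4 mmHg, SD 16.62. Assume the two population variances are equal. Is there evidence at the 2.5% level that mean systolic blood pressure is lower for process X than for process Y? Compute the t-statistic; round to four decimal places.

Let group 1 = process X, group 2 = process Y. H0: μ_1 = μ_2; H1: μ_1 < μ_2 (two-sample pooled-variance t-test, left-tailed).
s_p² = [(24−1)·18.33² + (26−1)·16.62²]/(24+26−2) = 304.862
t = (131.8 − 138.4)/√[304.862·(1/24 + 1/26)] = -1.3354
df = n₁ + n₂ − 2 = 48
p-value = P(T ≤ -1.3354) ≈ 0.0940
Since p ≈ 0.0940 > α = 0.025, fail to reject H0; the data do not provide sufficient evidence against H0.

-1.3354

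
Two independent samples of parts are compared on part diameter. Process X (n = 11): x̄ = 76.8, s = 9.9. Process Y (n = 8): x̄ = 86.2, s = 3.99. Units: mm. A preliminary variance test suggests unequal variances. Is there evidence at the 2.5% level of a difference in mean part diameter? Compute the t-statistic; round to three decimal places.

-2.847

Let group 1 = process X, group 2 = process Y. H0: μ_1 = μ_2; H1: μ_1 ≠ μ_2 (Welch's two-sample t-test, two-sided).
t = (x̄_1 − x̄_2)/√(s_1²/n_1 + s_2²/n_2) = (76.8 − 86.2)/√(9.9²/11 + 3.99²/8) = -2.847
Welch–Satterthwaite df ≈ 13.97
Two-sided p-value ≈ 0.0129
Since p ≈ 0.0129 < α = 0.025, reject H0; the data support H1.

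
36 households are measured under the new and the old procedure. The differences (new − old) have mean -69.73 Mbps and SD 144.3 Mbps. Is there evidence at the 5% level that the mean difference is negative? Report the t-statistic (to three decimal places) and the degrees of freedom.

H0: μ_d = 0; H1: μ_d < 0 (paired t-test on the differences, left-tailed).
t = d̄/(s_d/√n) = -69.73/(144.3/√36) = -2.899
df = n − 1 = 35
p-value = P(T ≤ -2.899) ≈ 0.003
Since p ≈ 0.003 < α = 0.05, reject H0; the evidence is statistically significant.

t = -2.899, df = 35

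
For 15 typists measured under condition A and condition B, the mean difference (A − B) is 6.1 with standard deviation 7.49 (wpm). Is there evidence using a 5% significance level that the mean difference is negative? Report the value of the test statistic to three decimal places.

3.154

H0: μ_d = 0; H1: μ_d < 0 (paired t-test on the differences, left-tailed).
t = d̄/(s_d/√n) = 6.1/(7.49/√15) = 3.154
df = n − 1 = 14
p-value = P(T ≤ 3.154) ≈ 0.996
Since p ≈ 0.996 > α = 0.05, fail to reject H0; the evidence is not statistically significant.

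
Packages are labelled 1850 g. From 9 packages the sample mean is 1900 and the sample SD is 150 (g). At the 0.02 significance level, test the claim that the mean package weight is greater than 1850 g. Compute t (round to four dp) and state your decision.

H0: μ = 1850; H1: μ > 1850 (one-sample t-test, right-tailed).
t = (x̄ − μ₀)/(s/√n) = (1900 − 1850)/(150/√9) = 1.0000
df = n − 1 = 8
p-value = P(T ≥ 1.0000) ≈ 0.1733
Since p ≈ 0.1733 > α = 0.02, fail to reject H0; the data do not provide sufficient evidence against H0.

t = 1.0000; fail to reject H0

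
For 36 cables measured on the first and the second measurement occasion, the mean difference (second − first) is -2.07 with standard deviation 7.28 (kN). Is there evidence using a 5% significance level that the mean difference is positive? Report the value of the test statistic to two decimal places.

H0: μ_d = 0; H1: μ_d > 0 (paired t-test on the differences, right-tailed).
t = d̄/(s_d/√n) = -2.07/(7.28/√36) = -1.71
df = n − 1 = 35
p-value = P(T ≥ -1.71) ≈ 0.952
Since p ≈ 0.952 > α = 0.05, fail to reject H0; the evidence is not statistically significant.

-1.71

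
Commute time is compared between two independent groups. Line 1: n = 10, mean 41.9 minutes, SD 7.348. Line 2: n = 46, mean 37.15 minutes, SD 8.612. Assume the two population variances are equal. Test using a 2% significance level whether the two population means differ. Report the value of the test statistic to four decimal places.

Let group 1 = line 1, group 2 = line 2. H0: μ_1 = μ_2; H1: μ_1 ≠ μ_2 (two-sample pooled-variance t-test, two-sided).
s_p² = [(10−1)·7.348² + (46−1)·8.612²]/(10+46−2) = 70.8043
t = (41.9 − 37.15)/√[70.8043·(1/10 + 1/46)] = 1.6179
df = n₁ + n₂ − 2 = 54
Two-sided p-value ≈ 0.112
Since p ≈ 0.112 > α = 0.02, fail to reject H0; the evidence is not statistically significant.

1.6179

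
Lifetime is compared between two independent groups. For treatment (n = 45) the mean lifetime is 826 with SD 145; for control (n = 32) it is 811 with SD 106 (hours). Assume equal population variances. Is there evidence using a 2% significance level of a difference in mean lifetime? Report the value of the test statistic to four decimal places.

Let group 1 = treatment, group 2 = control. H0: μ_1 = μ_2; H1: μ_1 ≠ μ_2 (two-sample pooled-variance t-test, two-sided).
s_p² = [(45−1)·145² + (32−1)·106²]/(45+32−2) = 16978.9
t = (826 − 811)/√[16978.9·(1/45 + 1/32)] = 0.4978
df = n₁ + n₂ − 2 = 75
Two-sided p-value ≈ 0.620
Since p ≈ 0.620 > α = 0.02, fail to reject H0; the evidence is not statistically significant.

0.4978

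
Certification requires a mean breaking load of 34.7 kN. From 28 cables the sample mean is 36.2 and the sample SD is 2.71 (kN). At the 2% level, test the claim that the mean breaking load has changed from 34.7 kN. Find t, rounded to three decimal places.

2.929

H0: μ = 34.7; H1: μ ≠ 34.7 (one-sample t-test, two-sided).
t = (x̄ − μ₀)/(s/√n) = (36.2 − 34.7)/(2.71/√28) = 2.929
df = n − 1 = 27
Two-sided p-value ≈ 0.007
Since p ≈ 0.007 < α = 0.02, reject H0; the data support H1.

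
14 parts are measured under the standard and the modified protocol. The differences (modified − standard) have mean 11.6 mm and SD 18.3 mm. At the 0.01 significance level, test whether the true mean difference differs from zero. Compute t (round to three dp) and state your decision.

t = 2.372; fail to reject H0

H0: μ_d = 0; H1: μ_d ≠ 0 (paired t-test on the differences, two-sided).
t = d̄/(s_d/√n) = 11.6/(18.3/√14) = 2.372
df = n − 1 = 13
Two-sided p-value ≈ 0.0338
Since p ≈ 0.0338 > α = 0.01, fail to reject H0; the data do not provide sufficient evidence against H0.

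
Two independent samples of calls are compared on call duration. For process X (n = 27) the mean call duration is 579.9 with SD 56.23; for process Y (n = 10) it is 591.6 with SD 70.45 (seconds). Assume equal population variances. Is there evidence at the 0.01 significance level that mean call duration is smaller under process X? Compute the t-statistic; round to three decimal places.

Let group 1 = process X, group 2 = process Y. H0: μ_1 = μ_2; H1: μ_1 < μ_2 (two-sample pooled-variance t-test, left-tailed).
s_p² = [(27−1)·56.23² + (10−1)·70.45²]/(27+10−2) = 3625.03
t = (579.9 − 591.6)/√[3625.03·(1/27 + 1/10)] = -0.525
df = n₁ + n₂ − 2 = 35
p-value = P(T ≤ -0.525) ≈ 0.301
Since p ≈ 0.301 > α = 0.01, fail to reject H0; the evidence is not statistically significant.

-0.525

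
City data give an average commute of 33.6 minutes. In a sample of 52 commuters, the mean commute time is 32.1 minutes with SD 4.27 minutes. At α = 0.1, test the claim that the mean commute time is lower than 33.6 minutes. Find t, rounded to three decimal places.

H0: μ = 33.6; H1: μ < 33.6 (one-sample t-test, left-tailed).
t = (x̄ − μ₀)/(s/√n) = (32.1 − 33.6)/(4.27/√52) = -2.533
df = n − 1 = 51
p-value = P(T ≤ -2.533) ≈ 0.007
Since p ≈ 0.007 < α = 0.1, reject H0; the data support H1.

-2.533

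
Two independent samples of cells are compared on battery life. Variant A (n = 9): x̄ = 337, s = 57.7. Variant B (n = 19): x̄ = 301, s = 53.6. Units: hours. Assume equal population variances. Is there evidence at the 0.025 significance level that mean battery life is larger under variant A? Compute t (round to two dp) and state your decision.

t = 1.62; fail to reject H0

Let group 1 = variant A, group 2 = variant B. H0: μ_1 = μ_2; H1: μ_1 > μ_2 (two-sample pooled-variance t-test, right-tailed).
s_p² = [(9−1)·57.7² + (19−1)·53.6²]/(9+19−2) = 3013.37
t = (337 − 301)/√[3013.37·(1/9 + 1/19)] = 1.62
df = n₁ + n₂ − 2 = 26
p-value = P(T ≥ 1.62) ≈ 0.0586
Since p ≈ 0.0586 > α = 0.025, fail to reject H0; the data do not provide sufficient evidence against H0.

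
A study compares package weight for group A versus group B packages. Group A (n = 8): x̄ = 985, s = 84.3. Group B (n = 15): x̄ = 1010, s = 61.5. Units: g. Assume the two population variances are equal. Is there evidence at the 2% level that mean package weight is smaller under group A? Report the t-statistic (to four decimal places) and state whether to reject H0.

t = -0.8166; fail to reject H0

Let group 1 = group A, group 2 = group B. H0: μ_1 = μ_2; H1: μ_1 < μ_2 (two-sample pooled-variance t-test, left-tailed).
s_p² = [(8−1)·84.3² + (15−1)·61.5²]/(8+15−2) = 4890.33
t = (985 − 1010)/√[4890.33·(1/8 + 1/15)] = -0.8166
df = n₁ + n₂ − 2 = 21
p-value = P(T ≤ -0.8166) ≈ 0.2117
Since p ≈ 0.2117 > α = 0.02, fail to reject H0; the data do not provide sufficient evidence against H0.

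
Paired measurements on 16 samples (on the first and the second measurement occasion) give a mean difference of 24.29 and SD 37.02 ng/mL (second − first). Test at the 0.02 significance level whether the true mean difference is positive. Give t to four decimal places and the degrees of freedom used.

t = 2.6245, df = 15

H0: μ_d = 0; H1: μ_d > 0 (paired t-test on the differences, right-tailed).
t = d̄/(s_d/√n) = 24.29/(37.02/√16) = 2.6245
df = n − 1 = 15
p-value = P(T ≥ 2.6245) ≈ 0.010
Since p ≈ 0.010 < α = 0.02, reject H0; the evidence is statistically significant.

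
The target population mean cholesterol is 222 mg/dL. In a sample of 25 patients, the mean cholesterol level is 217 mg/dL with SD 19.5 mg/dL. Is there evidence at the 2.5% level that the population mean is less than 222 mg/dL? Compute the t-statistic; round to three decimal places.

-1.282

H0: μ = 222; H1: μ < 222 (one-sample t-test, left-tailed).
t = (x̄ − μ₀)/(s/√n) = (217 − 222)/(19.5/√25) = -1.282
df = n − 1 = 24
p-value = P(T ≤ -1.282) ≈ 0.106
Since p ≈ 0.106 > α = 0.025, fail to reject H0; the data do not provide sufficient evidence against H0.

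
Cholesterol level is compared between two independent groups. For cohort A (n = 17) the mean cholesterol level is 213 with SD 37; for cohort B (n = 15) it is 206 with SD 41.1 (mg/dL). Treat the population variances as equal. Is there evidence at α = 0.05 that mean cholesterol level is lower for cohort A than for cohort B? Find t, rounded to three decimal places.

Let group 1 = cohort A, group 2 = cohort B. H0: μ_1 = μ_2; H1: μ_1 < μ_2 (two-sample pooled-variance t-test, left-tailed).
s_p² = [(17−1)·37² + (15−1)·41.1²]/(17+15−2) = 1518.43
t = (213 − 206)/√[1518.43·(1/17 + 1/15)] = 0.507
df = n₁ + n₂ − 2 = 30
p-value = P(T ≤ 0.507) ≈ 0.6921
Since p ≈ 0.6921 > α = 0.05, fail to reject H0; the data do not provide sufficient evidence against H0.

0.507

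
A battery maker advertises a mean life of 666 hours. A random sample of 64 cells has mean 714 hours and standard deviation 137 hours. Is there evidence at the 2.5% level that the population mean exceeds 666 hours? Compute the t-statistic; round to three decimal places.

H0: μ = 666; H1: μ > 666 (one-sample t-test, right-tailed).
t = (x̄ − μ₀)/(s/√n) = (714 − 666)/(137/√64) = 2.803
df = n − 1 = 63
p-value = P(T ≥ 2.803) ≈ 0.003
Since p ≈ 0.003 < α = 0.025, reject H0; the data support H1.

2.803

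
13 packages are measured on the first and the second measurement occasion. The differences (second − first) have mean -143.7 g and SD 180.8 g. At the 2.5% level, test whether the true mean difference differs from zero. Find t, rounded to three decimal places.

H0: μ_d = 0; H1: μ_d ≠ 0 (paired t-test on the differences, two-sided).
t = d̄/(s_d/√n) = -143.7/(180.8/√13) = -2.866
df = n − 1 = 12
Two-sided p-value ≈ 0.014
Since p ≈ 0.014 < α = 0.025, reject H0; the data support H1.

-2.866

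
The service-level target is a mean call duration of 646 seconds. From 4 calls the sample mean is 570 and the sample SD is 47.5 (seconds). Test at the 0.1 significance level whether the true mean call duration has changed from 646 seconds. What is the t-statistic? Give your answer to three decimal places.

-3.200

H0: μ = 646; H1: μ ≠ 646 (one-sample t-test, two-sided).
t = (x̄ − μ₀)/(s/√n) = (570 − 646)/(47.5/√4) = -3.200
df = n − 1 = 3
Two-sided p-value ≈ 0.049
Since p ≈ 0.049 < α = 0.1, reject H0; the evidence is statistically significant.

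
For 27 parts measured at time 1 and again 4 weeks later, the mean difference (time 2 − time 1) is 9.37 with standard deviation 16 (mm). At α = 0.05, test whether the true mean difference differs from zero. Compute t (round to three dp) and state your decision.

H0: μ_d = 0; H1: μ_d ≠ 0 (paired t-test on the differences, two-sided).
t = d̄/(s_d/√n) = 9.37/(16/√27) = 3.043
df = n − 1 = 26
Two-sided p-value ≈ 0.005
Since p ≈ 0.005 < α = 0.05, reject H0; the evidence is statistically significant.

t = 3.043; reject H0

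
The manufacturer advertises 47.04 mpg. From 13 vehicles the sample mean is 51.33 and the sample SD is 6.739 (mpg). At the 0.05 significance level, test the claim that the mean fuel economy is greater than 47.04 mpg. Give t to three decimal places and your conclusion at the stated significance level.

t = 2.295; reject H0

H0: μ = 47.04; H1: μ > 47.04 (one-sample t-test, right-tailed).
t = (x̄ − μ₀)/(s/√n) = (51.33 − 47.04)/(6.739/√13) = 2.295
df = n − 1 = 12
p-value = P(T ≥ 2.295) ≈ 0.020
Since p ≈ 0.020 < α = 0.05, reject H0; the data support H1.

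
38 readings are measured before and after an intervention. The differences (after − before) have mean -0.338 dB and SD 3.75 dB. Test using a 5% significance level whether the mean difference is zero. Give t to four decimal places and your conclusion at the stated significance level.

H0: μ_d = 0; H1: μ_d ≠ 0 (paired t-test on the differences, two-sided).
t = d̄/(s_d/√n) = -0.338/(3.75/√38) = -0.5556
df = n − 1 = 37
Two-sided p-value ≈ 0.5818
Since p ≈ 0.5818 > α = 0.05, fail to reject H0; the data do not provide sufficient evidence against H0.

t = -0.5556; fail to reject H0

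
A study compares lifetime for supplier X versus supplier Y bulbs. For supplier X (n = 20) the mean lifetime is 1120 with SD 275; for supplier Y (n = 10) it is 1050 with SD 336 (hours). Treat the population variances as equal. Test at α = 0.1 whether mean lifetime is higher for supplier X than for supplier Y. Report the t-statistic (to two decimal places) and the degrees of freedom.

Let group 1 = supplier X, group 2 = supplier Y. H0: μ_1 = μ_2; H1: μ_1 > μ_2 (two-sample pooled-variance t-test, right-tailed).
s_p² = [(20−1)·275² + (10−1)·336²]/(20+10−2) = 87605
t = (1120 − 1050)/√[87605·(1/20 + 1/10)] = 0.61
df = n₁ + n₂ − 2 = 28
p-value = P(T ≥ 0.61) ≈ 0.2732
Since p ≈ 0.2732 > α = 0.1, fail to reject H0; the data do not provide sufficient evidence against H0.

t = 0.61, df = 28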